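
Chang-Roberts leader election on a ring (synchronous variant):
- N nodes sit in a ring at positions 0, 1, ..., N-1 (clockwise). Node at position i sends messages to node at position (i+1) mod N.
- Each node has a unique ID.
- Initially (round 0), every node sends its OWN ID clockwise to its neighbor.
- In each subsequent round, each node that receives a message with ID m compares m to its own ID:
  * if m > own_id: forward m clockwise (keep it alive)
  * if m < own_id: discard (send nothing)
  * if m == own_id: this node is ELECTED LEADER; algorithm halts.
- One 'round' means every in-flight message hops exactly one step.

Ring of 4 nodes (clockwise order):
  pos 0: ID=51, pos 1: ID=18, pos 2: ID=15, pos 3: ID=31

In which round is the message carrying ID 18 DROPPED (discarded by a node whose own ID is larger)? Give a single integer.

Round 1: pos1(id18) recv 51: fwd; pos2(id15) recv 18: fwd; pos3(id31) recv 15: drop; pos0(id51) recv 31: drop
Round 2: pos2(id15) recv 51: fwd; pos3(id31) recv 18: drop
Round 3: pos3(id31) recv 51: fwd
Round 4: pos0(id51) recv 51: ELECTED
Message ID 18 originates at pos 1; dropped at pos 3 in round 2

Answer: 2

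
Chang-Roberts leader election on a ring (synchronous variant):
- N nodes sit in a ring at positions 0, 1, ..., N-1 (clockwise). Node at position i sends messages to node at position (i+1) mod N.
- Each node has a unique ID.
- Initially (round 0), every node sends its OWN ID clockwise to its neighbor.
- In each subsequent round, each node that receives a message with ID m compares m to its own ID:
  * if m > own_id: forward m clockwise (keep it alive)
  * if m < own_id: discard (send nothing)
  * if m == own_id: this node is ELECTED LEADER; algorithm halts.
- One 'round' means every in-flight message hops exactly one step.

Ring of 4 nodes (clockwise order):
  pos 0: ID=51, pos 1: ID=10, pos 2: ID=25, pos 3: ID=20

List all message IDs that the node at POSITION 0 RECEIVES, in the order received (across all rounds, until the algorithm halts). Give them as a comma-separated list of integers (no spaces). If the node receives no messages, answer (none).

Answer: 20,25,51

Derivation:
Round 1: pos1(id10) recv 51: fwd; pos2(id25) recv 10: drop; pos3(id20) recv 25: fwd; pos0(id51) recv 20: drop
Round 2: pos2(id25) recv 51: fwd; pos0(id51) recv 25: drop
Round 3: pos3(id20) recv 51: fwd
Round 4: pos0(id51) recv 51: ELECTED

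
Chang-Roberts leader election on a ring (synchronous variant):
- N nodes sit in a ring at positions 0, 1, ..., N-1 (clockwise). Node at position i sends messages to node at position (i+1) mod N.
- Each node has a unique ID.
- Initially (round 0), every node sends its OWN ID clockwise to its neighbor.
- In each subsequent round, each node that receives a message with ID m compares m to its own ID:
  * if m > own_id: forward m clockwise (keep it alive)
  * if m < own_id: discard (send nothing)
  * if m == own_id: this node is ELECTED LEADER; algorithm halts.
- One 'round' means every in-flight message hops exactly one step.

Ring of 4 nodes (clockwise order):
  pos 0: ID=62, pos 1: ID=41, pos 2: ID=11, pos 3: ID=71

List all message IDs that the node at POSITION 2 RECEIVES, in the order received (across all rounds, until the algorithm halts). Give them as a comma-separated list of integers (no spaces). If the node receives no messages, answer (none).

Round 1: pos1(id41) recv 62: fwd; pos2(id11) recv 41: fwd; pos3(id71) recv 11: drop; pos0(id62) recv 71: fwd
Round 2: pos2(id11) recv 62: fwd; pos3(id71) recv 41: drop; pos1(id41) recv 71: fwd
Round 3: pos3(id71) recv 62: drop; pos2(id11) recv 71: fwd
Round 4: pos3(id71) recv 71: ELECTED

Answer: 41,62,71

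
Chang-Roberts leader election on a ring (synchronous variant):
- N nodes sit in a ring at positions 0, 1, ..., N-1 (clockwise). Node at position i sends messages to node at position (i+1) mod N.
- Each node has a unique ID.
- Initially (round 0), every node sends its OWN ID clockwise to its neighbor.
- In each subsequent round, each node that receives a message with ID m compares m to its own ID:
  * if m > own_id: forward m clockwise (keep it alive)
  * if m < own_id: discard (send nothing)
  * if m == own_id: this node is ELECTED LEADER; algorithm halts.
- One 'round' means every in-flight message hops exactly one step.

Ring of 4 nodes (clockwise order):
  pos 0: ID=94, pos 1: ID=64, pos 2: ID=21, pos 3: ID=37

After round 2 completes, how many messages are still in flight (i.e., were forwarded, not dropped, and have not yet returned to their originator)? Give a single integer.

Round 1: pos1(id64) recv 94: fwd; pos2(id21) recv 64: fwd; pos3(id37) recv 21: drop; pos0(id94) recv 37: drop
Round 2: pos2(id21) recv 94: fwd; pos3(id37) recv 64: fwd
After round 2: 2 messages still in flight

Answer: 2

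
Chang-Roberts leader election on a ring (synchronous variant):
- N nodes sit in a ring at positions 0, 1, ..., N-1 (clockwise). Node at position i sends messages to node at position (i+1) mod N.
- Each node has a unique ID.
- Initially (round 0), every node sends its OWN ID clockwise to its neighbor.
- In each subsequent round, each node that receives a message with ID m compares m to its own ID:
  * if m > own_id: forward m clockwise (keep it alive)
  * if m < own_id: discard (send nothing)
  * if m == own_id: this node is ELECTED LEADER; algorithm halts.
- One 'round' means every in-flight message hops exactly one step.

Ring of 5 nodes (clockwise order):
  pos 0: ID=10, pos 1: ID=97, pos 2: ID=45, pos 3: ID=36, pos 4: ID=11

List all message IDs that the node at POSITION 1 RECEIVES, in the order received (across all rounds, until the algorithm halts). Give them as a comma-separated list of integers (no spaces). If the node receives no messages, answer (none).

Answer: 10,11,36,45,97

Derivation:
Round 1: pos1(id97) recv 10: drop; pos2(id45) recv 97: fwd; pos3(id36) recv 45: fwd; pos4(id11) recv 36: fwd; pos0(id10) recv 11: fwd
Round 2: pos3(id36) recv 97: fwd; pos4(id11) recv 45: fwd; pos0(id10) recv 36: fwd; pos1(id97) recv 11: drop
Round 3: pos4(id11) recv 97: fwd; pos0(id10) recv 45: fwd; pos1(id97) recv 36: drop
Round 4: pos0(id10) recv 97: fwd; pos1(id97) recv 45: drop
Round 5: pos1(id97) recv 97: ELECTED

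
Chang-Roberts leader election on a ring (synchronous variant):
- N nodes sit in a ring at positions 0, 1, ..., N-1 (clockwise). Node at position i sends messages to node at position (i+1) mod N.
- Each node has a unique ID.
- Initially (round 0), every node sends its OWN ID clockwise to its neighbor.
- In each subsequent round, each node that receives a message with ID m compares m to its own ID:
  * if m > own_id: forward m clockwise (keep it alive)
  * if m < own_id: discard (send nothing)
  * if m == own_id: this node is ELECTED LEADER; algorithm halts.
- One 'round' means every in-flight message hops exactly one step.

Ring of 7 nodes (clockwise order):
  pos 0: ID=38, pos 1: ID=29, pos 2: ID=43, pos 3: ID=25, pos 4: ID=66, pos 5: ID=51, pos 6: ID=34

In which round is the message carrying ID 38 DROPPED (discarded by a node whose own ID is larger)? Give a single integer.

Answer: 2

Derivation:
Round 1: pos1(id29) recv 38: fwd; pos2(id43) recv 29: drop; pos3(id25) recv 43: fwd; pos4(id66) recv 25: drop; pos5(id51) recv 66: fwd; pos6(id34) recv 51: fwd; pos0(id38) recv 34: drop
Round 2: pos2(id43) recv 38: drop; pos4(id66) recv 43: drop; pos6(id34) recv 66: fwd; pos0(id38) recv 51: fwd
Round 3: pos0(id38) recv 66: fwd; pos1(id29) recv 51: fwd
Round 4: pos1(id29) recv 66: fwd; pos2(id43) recv 51: fwd
Round 5: pos2(id43) recv 66: fwd; pos3(id25) recv 51: fwd
Round 6: pos3(id25) recv 66: fwd; pos4(id66) recv 51: drop
Round 7: pos4(id66) recv 66: ELECTED
Message ID 38 originates at pos 0; dropped at pos 2 in round 2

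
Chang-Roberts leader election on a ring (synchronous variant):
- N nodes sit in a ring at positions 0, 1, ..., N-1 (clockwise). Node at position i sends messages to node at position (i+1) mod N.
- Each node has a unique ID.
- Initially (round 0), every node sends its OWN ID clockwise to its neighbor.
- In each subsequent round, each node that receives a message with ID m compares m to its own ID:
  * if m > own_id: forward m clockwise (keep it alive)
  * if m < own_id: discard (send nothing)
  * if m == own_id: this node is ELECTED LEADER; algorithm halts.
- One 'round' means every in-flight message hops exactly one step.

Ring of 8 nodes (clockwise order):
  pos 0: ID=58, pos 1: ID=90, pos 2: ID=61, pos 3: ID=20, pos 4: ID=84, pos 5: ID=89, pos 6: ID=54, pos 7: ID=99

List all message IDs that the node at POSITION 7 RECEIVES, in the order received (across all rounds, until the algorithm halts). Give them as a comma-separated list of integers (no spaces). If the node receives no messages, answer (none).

Answer: 54,89,90,99

Derivation:
Round 1: pos1(id90) recv 58: drop; pos2(id61) recv 90: fwd; pos3(id20) recv 61: fwd; pos4(id84) recv 20: drop; pos5(id89) recv 84: drop; pos6(id54) recv 89: fwd; pos7(id99) recv 54: drop; pos0(id58) recv 99: fwd
Round 2: pos3(id20) recv 90: fwd; pos4(id84) recv 61: drop; pos7(id99) recv 89: drop; pos1(id90) recv 99: fwd
Round 3: pos4(id84) recv 90: fwd; pos2(id61) recv 99: fwd
Round 4: pos5(id89) recv 90: fwd; pos3(id20) recv 99: fwd
Round 5: pos6(id54) recv 90: fwd; pos4(id84) recv 99: fwd
Round 6: pos7(id99) recv 90: drop; pos5(id89) recv 99: fwd
Round 7: pos6(id54) recv 99: fwd
Round 8: pos7(id99) recv 99: ELECTED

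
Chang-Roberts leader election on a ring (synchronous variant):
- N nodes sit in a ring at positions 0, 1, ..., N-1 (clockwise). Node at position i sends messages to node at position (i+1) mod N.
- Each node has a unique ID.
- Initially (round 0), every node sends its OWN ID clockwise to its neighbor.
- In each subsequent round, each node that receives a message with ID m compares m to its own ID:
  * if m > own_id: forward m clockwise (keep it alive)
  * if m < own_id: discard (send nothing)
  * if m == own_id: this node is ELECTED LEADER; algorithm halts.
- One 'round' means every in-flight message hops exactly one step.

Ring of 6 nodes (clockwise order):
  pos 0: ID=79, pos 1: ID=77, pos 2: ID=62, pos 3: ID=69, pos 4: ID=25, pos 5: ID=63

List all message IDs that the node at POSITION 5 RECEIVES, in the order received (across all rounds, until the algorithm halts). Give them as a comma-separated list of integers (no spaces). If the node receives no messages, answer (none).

Round 1: pos1(id77) recv 79: fwd; pos2(id62) recv 77: fwd; pos3(id69) recv 62: drop; pos4(id25) recv 69: fwd; pos5(id63) recv 25: drop; pos0(id79) recv 63: drop
Round 2: pos2(id62) recv 79: fwd; pos3(id69) recv 77: fwd; pos5(id63) recv 69: fwd
Round 3: pos3(id69) recv 79: fwd; pos4(id25) recv 77: fwd; pos0(id79) recv 69: drop
Round 4: pos4(id25) recv 79: fwd; pos5(id63) recv 77: fwd
Round 5: pos5(id63) recv 79: fwd; pos0(id79) recv 77: drop
Round 6: pos0(id79) recv 79: ELECTED

Answer: 25,69,77,79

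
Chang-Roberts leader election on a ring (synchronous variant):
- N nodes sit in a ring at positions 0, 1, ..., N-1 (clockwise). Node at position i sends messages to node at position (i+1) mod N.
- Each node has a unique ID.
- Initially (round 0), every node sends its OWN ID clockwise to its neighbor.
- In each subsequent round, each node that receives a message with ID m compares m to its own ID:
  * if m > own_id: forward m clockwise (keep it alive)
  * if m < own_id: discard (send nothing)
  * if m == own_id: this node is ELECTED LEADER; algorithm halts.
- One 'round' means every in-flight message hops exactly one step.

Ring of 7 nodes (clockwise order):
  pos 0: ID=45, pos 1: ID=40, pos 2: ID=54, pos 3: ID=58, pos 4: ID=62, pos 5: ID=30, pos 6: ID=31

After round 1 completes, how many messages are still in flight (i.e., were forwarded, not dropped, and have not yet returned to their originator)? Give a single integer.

Answer: 2

Derivation:
Round 1: pos1(id40) recv 45: fwd; pos2(id54) recv 40: drop; pos3(id58) recv 54: drop; pos4(id62) recv 58: drop; pos5(id30) recv 62: fwd; pos6(id31) recv 30: drop; pos0(id45) recv 31: drop
After round 1: 2 messages still in flight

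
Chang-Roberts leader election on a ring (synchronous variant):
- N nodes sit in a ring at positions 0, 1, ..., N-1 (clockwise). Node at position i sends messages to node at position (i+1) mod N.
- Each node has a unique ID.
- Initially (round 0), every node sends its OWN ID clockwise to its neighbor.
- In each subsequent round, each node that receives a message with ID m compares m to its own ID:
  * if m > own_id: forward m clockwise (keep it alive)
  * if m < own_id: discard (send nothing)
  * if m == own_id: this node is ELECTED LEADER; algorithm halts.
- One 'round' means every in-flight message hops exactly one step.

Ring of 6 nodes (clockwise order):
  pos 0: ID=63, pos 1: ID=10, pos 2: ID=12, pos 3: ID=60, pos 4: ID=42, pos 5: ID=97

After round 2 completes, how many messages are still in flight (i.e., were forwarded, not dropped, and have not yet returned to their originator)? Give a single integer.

Answer: 2

Derivation:
Round 1: pos1(id10) recv 63: fwd; pos2(id12) recv 10: drop; pos3(id60) recv 12: drop; pos4(id42) recv 60: fwd; pos5(id97) recv 42: drop; pos0(id63) recv 97: fwd
Round 2: pos2(id12) recv 63: fwd; pos5(id97) recv 60: drop; pos1(id10) recv 97: fwd
After round 2: 2 messages still in flight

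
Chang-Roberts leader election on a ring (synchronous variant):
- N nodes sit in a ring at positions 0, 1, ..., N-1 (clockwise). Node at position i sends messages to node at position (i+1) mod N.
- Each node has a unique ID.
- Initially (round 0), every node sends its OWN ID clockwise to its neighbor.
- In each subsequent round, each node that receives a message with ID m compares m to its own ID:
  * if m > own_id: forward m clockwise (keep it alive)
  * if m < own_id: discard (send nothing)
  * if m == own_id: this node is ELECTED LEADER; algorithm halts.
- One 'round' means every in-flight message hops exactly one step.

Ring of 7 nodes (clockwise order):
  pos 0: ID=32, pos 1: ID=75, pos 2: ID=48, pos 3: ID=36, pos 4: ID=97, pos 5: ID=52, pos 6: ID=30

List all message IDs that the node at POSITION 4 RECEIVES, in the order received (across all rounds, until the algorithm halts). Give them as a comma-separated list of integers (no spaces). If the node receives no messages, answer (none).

Answer: 36,48,75,97

Derivation:
Round 1: pos1(id75) recv 32: drop; pos2(id48) recv 75: fwd; pos3(id36) recv 48: fwd; pos4(id97) recv 36: drop; pos5(id52) recv 97: fwd; pos6(id30) recv 52: fwd; pos0(id32) recv 30: drop
Round 2: pos3(id36) recv 75: fwd; pos4(id97) recv 48: drop; pos6(id30) recv 97: fwd; pos0(id32) recv 52: fwd
Round 3: pos4(id97) recv 75: drop; pos0(id32) recv 97: fwd; pos1(id75) recv 52: drop
Round 4: pos1(id75) recv 97: fwd
Round 5: pos2(id48) recv 97: fwd
Round 6: pos3(id36) recv 97: fwd
Round 7: pos4(id97) recv 97: ELECTED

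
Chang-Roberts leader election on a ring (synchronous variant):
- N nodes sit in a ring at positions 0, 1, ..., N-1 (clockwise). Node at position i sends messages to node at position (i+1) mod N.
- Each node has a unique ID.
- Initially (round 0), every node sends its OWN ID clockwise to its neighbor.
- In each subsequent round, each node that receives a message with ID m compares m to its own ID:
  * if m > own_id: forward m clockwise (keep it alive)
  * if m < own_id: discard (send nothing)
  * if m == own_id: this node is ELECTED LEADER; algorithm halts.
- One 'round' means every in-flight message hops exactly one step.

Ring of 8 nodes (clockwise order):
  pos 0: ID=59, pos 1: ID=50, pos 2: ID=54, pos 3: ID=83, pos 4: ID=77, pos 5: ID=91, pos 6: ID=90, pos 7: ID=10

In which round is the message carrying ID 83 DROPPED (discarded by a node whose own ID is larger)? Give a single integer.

Round 1: pos1(id50) recv 59: fwd; pos2(id54) recv 50: drop; pos3(id83) recv 54: drop; pos4(id77) recv 83: fwd; pos5(id91) recv 77: drop; pos6(id90) recv 91: fwd; pos7(id10) recv 90: fwd; pos0(id59) recv 10: drop
Round 2: pos2(id54) recv 59: fwd; pos5(id91) recv 83: drop; pos7(id10) recv 91: fwd; pos0(id59) recv 90: fwd
Round 3: pos3(id83) recv 59: drop; pos0(id59) recv 91: fwd; pos1(id50) recv 90: fwd
Round 4: pos1(id50) recv 91: fwd; pos2(id54) recv 90: fwd
Round 5: pos2(id54) recv 91: fwd; pos3(id83) recv 90: fwd
Round 6: pos3(id83) recv 91: fwd; pos4(id77) recv 90: fwd
Round 7: pos4(id77) recv 91: fwd; pos5(id91) recv 90: drop
Round 8: pos5(id91) recv 91: ELECTED
Message ID 83 originates at pos 3; dropped at pos 5 in round 2

Answer: 2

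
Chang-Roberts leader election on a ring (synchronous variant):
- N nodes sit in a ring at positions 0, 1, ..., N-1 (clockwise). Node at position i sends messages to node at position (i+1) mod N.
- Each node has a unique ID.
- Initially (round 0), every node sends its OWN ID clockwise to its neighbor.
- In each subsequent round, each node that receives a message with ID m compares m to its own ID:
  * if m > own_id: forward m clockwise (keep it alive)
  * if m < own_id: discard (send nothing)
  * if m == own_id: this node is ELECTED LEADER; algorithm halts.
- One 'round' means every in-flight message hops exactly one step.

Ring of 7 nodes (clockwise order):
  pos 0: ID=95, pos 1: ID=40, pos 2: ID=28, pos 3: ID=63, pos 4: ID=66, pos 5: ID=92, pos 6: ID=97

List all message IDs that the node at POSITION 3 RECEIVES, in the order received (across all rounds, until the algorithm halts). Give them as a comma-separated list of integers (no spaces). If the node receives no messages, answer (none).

Round 1: pos1(id40) recv 95: fwd; pos2(id28) recv 40: fwd; pos3(id63) recv 28: drop; pos4(id66) recv 63: drop; pos5(id92) recv 66: drop; pos6(id97) recv 92: drop; pos0(id95) recv 97: fwd
Round 2: pos2(id28) recv 95: fwd; pos3(id63) recv 40: drop; pos1(id40) recv 97: fwd
Round 3: pos3(id63) recv 95: fwd; pos2(id28) recv 97: fwd
Round 4: pos4(id66) recv 95: fwd; pos3(id63) recv 97: fwd
Round 5: pos5(id92) recv 95: fwd; pos4(id66) recv 97: fwd
Round 6: pos6(id97) recv 95: drop; pos5(id92) recv 97: fwd
Round 7: pos6(id97) recv 97: ELECTED

Answer: 28,40,95,97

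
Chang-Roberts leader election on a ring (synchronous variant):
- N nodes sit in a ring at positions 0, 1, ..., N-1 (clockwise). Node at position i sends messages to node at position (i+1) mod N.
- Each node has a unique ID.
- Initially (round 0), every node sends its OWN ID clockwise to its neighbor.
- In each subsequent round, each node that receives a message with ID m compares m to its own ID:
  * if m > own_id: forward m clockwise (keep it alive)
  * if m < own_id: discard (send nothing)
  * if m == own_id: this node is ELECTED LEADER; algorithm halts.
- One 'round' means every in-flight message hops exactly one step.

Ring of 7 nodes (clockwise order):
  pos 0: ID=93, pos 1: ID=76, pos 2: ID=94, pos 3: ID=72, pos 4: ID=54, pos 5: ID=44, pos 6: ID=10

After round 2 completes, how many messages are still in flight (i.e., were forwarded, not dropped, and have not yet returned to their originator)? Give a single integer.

Answer: 3

Derivation:
Round 1: pos1(id76) recv 93: fwd; pos2(id94) recv 76: drop; pos3(id72) recv 94: fwd; pos4(id54) recv 72: fwd; pos5(id44) recv 54: fwd; pos6(id10) recv 44: fwd; pos0(id93) recv 10: drop
Round 2: pos2(id94) recv 93: drop; pos4(id54) recv 94: fwd; pos5(id44) recv 72: fwd; pos6(id10) recv 54: fwd; pos0(id93) recv 44: drop
After round 2: 3 messages still in flight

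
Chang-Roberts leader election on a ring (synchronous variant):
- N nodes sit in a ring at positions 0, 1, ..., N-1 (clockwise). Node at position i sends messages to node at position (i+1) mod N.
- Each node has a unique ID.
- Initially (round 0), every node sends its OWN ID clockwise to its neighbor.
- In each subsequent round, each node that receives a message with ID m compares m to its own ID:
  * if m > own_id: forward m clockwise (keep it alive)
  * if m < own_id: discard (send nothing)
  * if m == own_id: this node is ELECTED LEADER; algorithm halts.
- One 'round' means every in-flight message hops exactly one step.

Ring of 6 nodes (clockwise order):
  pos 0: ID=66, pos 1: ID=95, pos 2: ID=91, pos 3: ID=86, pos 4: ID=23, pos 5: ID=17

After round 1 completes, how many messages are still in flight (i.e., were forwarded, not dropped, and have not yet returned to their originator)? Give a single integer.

Round 1: pos1(id95) recv 66: drop; pos2(id91) recv 95: fwd; pos3(id86) recv 91: fwd; pos4(id23) recv 86: fwd; pos5(id17) recv 23: fwd; pos0(id66) recv 17: drop
After round 1: 4 messages still in flight

Answer: 4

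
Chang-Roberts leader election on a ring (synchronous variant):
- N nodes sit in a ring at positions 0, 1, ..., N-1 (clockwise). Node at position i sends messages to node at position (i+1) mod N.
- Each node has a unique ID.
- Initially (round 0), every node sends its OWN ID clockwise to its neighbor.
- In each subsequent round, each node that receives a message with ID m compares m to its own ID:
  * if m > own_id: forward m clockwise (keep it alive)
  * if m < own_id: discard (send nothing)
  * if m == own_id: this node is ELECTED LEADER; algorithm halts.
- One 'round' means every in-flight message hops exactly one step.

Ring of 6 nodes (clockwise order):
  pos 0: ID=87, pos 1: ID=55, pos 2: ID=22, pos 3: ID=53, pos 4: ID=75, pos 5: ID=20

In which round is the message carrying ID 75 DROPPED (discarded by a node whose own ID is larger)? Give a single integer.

Round 1: pos1(id55) recv 87: fwd; pos2(id22) recv 55: fwd; pos3(id53) recv 22: drop; pos4(id75) recv 53: drop; pos5(id20) recv 75: fwd; pos0(id87) recv 20: drop
Round 2: pos2(id22) recv 87: fwd; pos3(id53) recv 55: fwd; pos0(id87) recv 75: drop
Round 3: pos3(id53) recv 87: fwd; pos4(id75) recv 55: drop
Round 4: pos4(id75) recv 87: fwd
Round 5: pos5(id20) recv 87: fwd
Round 6: pos0(id87) recv 87: ELECTED
Message ID 75 originates at pos 4; dropped at pos 0 in round 2

Answer: 2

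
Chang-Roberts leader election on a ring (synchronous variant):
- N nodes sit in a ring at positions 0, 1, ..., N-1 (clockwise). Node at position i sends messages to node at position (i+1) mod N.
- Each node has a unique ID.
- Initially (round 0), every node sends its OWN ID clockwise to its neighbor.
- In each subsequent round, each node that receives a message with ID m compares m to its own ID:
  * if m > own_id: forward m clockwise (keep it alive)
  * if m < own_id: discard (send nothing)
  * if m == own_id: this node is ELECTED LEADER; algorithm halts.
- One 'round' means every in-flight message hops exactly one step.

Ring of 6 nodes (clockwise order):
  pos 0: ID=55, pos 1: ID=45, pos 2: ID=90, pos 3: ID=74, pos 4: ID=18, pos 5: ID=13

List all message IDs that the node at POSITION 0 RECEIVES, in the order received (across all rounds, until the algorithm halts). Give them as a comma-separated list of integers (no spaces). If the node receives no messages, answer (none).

Round 1: pos1(id45) recv 55: fwd; pos2(id90) recv 45: drop; pos3(id74) recv 90: fwd; pos4(id18) recv 74: fwd; pos5(id13) recv 18: fwd; pos0(id55) recv 13: drop
Round 2: pos2(id90) recv 55: drop; pos4(id18) recv 90: fwd; pos5(id13) recv 74: fwd; pos0(id55) recv 18: drop
Round 3: pos5(id13) recv 90: fwd; pos0(id55) recv 74: fwd
Round 4: pos0(id55) recv 90: fwd; pos1(id45) recv 74: fwd
Round 5: pos1(id45) recv 90: fwd; pos2(id90) recv 74: drop
Round 6: pos2(id90) recv 90: ELECTED

Answer: 13,18,74,90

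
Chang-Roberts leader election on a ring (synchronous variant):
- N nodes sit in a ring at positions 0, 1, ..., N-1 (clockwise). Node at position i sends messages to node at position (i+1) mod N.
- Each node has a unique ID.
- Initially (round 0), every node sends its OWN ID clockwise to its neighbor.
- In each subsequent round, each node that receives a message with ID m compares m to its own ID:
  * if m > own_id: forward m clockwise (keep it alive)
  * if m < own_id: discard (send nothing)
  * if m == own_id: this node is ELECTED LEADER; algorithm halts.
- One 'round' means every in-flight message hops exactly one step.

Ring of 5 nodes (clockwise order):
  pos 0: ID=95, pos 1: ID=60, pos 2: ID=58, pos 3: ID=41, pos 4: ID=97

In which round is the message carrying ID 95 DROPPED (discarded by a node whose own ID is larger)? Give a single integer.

Answer: 4

Derivation:
Round 1: pos1(id60) recv 95: fwd; pos2(id58) recv 60: fwd; pos3(id41) recv 58: fwd; pos4(id97) recv 41: drop; pos0(id95) recv 97: fwd
Round 2: pos2(id58) recv 95: fwd; pos3(id41) recv 60: fwd; pos4(id97) recv 58: drop; pos1(id60) recv 97: fwd
Round 3: pos3(id41) recv 95: fwd; pos4(id97) recv 60: drop; pos2(id58) recv 97: fwd
Round 4: pos4(id97) recv 95: drop; pos3(id41) recv 97: fwd
Round 5: pos4(id97) recv 97: ELECTED
Message ID 95 originates at pos 0; dropped at pos 4 in round 4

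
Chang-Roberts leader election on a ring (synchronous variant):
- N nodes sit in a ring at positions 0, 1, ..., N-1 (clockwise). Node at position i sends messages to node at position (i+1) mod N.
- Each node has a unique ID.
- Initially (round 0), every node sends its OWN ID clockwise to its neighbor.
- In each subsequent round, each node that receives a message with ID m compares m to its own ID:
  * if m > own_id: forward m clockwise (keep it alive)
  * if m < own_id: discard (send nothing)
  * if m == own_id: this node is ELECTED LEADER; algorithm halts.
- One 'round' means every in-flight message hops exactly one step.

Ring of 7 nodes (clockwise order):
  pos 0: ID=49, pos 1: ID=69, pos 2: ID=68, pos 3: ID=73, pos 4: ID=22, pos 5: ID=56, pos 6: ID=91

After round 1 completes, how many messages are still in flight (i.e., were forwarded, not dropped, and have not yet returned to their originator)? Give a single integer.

Answer: 3

Derivation:
Round 1: pos1(id69) recv 49: drop; pos2(id68) recv 69: fwd; pos3(id73) recv 68: drop; pos4(id22) recv 73: fwd; pos5(id56) recv 22: drop; pos6(id91) recv 56: drop; pos0(id49) recv 91: fwd
After round 1: 3 messages still in flight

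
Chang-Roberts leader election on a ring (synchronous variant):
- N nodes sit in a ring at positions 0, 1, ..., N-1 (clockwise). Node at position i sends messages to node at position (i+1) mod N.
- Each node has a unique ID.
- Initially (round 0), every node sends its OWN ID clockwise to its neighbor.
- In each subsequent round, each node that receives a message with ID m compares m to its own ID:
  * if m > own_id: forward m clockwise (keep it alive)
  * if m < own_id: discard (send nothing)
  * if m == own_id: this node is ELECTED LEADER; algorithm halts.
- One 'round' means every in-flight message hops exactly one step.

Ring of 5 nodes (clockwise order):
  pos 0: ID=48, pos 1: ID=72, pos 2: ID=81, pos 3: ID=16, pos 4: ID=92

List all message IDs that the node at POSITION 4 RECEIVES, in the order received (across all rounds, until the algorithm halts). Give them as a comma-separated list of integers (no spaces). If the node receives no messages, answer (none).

Round 1: pos1(id72) recv 48: drop; pos2(id81) recv 72: drop; pos3(id16) recv 81: fwd; pos4(id92) recv 16: drop; pos0(id48) recv 92: fwd
Round 2: pos4(id92) recv 81: drop; pos1(id72) recv 92: fwd
Round 3: pos2(id81) recv 92: fwd
Round 4: pos3(id16) recv 92: fwd
Round 5: pos4(id92) recv 92: ELECTED

Answer: 16,81,92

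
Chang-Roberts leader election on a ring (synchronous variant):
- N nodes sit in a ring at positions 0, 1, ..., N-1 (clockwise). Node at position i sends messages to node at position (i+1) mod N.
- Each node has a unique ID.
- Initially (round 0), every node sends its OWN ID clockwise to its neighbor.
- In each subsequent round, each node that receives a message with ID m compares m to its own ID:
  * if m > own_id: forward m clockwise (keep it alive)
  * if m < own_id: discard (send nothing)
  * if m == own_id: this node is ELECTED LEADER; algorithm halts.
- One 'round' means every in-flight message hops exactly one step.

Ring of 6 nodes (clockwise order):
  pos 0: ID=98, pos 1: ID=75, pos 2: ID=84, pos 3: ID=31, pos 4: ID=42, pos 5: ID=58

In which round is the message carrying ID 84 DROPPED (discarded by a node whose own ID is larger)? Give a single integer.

Answer: 4

Derivation:
Round 1: pos1(id75) recv 98: fwd; pos2(id84) recv 75: drop; pos3(id31) recv 84: fwd; pos4(id42) recv 31: drop; pos5(id58) recv 42: drop; pos0(id98) recv 58: drop
Round 2: pos2(id84) recv 98: fwd; pos4(id42) recv 84: fwd
Round 3: pos3(id31) recv 98: fwd; pos5(id58) recv 84: fwd
Round 4: pos4(id42) recv 98: fwd; pos0(id98) recv 84: drop
Round 5: pos5(id58) recv 98: fwd
Round 6: pos0(id98) recv 98: ELECTED
Message ID 84 originates at pos 2; dropped at pos 0 in round 4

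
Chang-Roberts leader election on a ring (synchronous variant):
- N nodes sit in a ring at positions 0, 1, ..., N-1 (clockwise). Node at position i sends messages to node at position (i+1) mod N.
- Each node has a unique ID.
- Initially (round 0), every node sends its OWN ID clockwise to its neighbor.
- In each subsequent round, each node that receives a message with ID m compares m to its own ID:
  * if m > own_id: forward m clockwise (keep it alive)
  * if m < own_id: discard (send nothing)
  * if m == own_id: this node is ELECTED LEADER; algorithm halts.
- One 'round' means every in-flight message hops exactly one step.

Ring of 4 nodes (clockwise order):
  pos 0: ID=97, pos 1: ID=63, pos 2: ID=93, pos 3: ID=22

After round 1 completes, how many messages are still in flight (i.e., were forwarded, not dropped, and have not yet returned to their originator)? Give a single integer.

Round 1: pos1(id63) recv 97: fwd; pos2(id93) recv 63: drop; pos3(id22) recv 93: fwd; pos0(id97) recv 22: drop
After round 1: 2 messages still in flight

Answer: 2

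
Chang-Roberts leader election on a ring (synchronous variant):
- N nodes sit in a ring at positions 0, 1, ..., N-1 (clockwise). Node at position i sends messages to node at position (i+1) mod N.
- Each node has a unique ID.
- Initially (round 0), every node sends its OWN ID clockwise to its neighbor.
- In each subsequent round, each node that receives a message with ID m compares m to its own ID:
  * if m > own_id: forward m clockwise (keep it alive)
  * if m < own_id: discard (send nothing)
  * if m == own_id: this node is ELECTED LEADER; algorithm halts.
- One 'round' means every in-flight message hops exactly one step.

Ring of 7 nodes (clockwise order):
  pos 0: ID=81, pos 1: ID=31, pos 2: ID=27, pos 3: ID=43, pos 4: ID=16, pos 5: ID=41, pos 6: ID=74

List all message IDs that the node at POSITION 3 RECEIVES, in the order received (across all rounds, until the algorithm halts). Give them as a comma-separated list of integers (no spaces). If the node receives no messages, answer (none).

Answer: 27,31,81

Derivation:
Round 1: pos1(id31) recv 81: fwd; pos2(id27) recv 31: fwd; pos3(id43) recv 27: drop; pos4(id16) recv 43: fwd; pos5(id41) recv 16: drop; pos6(id74) recv 41: drop; pos0(id81) recv 74: drop
Round 2: pos2(id27) recv 81: fwd; pos3(id43) recv 31: drop; pos5(id41) recv 43: fwd
Round 3: pos3(id43) recv 81: fwd; pos6(id74) recv 43: drop
Round 4: pos4(id16) recv 81: fwd
Round 5: pos5(id41) recv 81: fwd
Round 6: pos6(id74) recv 81: fwd
Round 7: pos0(id81) recv 81: ELECTED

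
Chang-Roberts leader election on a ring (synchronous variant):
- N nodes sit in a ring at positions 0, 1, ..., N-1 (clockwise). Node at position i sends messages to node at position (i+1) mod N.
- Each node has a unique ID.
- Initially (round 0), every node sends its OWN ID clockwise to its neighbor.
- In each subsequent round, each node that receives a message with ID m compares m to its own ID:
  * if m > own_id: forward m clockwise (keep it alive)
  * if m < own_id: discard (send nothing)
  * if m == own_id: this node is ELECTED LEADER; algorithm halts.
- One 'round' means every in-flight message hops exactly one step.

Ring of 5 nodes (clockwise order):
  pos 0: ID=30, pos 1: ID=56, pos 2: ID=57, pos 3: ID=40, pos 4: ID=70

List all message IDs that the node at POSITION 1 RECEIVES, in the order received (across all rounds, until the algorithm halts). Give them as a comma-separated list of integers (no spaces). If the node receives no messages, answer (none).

Round 1: pos1(id56) recv 30: drop; pos2(id57) recv 56: drop; pos3(id40) recv 57: fwd; pos4(id70) recv 40: drop; pos0(id30) recv 70: fwd
Round 2: pos4(id70) recv 57: drop; pos1(id56) recv 70: fwd
Round 3: pos2(id57) recv 70: fwd
Round 4: pos3(id40) recv 70: fwd
Round 5: pos4(id70) recv 70: ELECTED

Answer: 30,70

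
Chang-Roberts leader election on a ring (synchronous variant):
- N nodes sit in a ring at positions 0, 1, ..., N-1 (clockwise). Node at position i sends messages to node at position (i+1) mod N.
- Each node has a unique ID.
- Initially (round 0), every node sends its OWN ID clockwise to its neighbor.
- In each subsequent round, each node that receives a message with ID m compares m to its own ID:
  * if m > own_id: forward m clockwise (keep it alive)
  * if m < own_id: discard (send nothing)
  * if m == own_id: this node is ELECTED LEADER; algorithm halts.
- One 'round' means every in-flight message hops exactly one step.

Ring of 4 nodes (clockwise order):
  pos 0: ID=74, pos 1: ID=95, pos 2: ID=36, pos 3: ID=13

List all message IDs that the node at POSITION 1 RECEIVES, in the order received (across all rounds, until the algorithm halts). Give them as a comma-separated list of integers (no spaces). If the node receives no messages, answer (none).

Round 1: pos1(id95) recv 74: drop; pos2(id36) recv 95: fwd; pos3(id13) recv 36: fwd; pos0(id74) recv 13: drop
Round 2: pos3(id13) recv 95: fwd; pos0(id74) recv 36: drop
Round 3: pos0(id74) recv 95: fwd
Round 4: pos1(id95) recv 95: ELECTED

Answer: 74,95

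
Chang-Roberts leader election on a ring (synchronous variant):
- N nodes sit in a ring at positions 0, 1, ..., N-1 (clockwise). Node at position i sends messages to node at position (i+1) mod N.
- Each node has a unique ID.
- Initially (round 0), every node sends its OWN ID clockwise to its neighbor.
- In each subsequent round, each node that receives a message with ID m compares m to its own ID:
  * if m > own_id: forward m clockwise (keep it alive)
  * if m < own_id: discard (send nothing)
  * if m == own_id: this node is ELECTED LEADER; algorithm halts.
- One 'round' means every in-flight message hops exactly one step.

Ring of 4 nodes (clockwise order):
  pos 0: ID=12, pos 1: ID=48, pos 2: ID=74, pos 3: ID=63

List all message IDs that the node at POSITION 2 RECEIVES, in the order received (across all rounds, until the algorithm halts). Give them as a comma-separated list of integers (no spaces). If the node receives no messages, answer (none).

Round 1: pos1(id48) recv 12: drop; pos2(id74) recv 48: drop; pos3(id63) recv 74: fwd; pos0(id12) recv 63: fwd
Round 2: pos0(id12) recv 74: fwd; pos1(id48) recv 63: fwd
Round 3: pos1(id48) recv 74: fwd; pos2(id74) recv 63: drop
Round 4: pos2(id74) recv 74: ELECTED

Answer: 48,63,74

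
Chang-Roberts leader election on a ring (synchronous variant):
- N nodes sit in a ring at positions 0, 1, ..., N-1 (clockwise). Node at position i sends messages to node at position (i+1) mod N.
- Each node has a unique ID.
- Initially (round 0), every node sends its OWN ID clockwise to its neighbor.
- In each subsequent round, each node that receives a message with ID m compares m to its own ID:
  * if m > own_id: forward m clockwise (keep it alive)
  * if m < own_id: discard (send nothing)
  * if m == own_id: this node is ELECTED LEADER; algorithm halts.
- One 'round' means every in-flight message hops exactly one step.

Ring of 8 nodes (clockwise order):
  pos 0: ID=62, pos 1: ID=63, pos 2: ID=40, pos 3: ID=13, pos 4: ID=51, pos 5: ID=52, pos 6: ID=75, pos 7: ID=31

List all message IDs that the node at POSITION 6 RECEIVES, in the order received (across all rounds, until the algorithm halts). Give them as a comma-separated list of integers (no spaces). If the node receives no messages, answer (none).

Round 1: pos1(id63) recv 62: drop; pos2(id40) recv 63: fwd; pos3(id13) recv 40: fwd; pos4(id51) recv 13: drop; pos5(id52) recv 51: drop; pos6(id75) recv 52: drop; pos7(id31) recv 75: fwd; pos0(id62) recv 31: drop
Round 2: pos3(id13) recv 63: fwd; pos4(id51) recv 40: drop; pos0(id62) recv 75: fwd
Round 3: pos4(id51) recv 63: fwd; pos1(id63) recv 75: fwd
Round 4: pos5(id52) recv 63: fwd; pos2(id40) recv 75: fwd
Round 5: pos6(id75) recv 63: drop; pos3(id13) recv 75: fwd
Round 6: pos4(id51) recv 75: fwd
Round 7: pos5(id52) recv 75: fwd
Round 8: pos6(id75) recv 75: ELECTED

Answer: 52,63,75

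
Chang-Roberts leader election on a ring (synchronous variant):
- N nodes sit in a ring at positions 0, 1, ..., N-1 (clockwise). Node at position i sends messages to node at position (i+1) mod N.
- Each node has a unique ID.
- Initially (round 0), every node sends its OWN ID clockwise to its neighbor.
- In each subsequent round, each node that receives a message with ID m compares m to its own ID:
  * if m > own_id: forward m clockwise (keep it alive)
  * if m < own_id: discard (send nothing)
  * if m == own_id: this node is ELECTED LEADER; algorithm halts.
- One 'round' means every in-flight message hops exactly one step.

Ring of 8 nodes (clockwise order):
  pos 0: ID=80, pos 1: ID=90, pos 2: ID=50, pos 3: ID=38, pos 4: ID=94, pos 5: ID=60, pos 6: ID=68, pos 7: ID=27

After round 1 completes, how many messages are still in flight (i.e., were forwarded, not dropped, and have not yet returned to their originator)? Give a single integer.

Round 1: pos1(id90) recv 80: drop; pos2(id50) recv 90: fwd; pos3(id38) recv 50: fwd; pos4(id94) recv 38: drop; pos5(id60) recv 94: fwd; pos6(id68) recv 60: drop; pos7(id27) recv 68: fwd; pos0(id80) recv 27: drop
After round 1: 4 messages still in flight

Answer: 4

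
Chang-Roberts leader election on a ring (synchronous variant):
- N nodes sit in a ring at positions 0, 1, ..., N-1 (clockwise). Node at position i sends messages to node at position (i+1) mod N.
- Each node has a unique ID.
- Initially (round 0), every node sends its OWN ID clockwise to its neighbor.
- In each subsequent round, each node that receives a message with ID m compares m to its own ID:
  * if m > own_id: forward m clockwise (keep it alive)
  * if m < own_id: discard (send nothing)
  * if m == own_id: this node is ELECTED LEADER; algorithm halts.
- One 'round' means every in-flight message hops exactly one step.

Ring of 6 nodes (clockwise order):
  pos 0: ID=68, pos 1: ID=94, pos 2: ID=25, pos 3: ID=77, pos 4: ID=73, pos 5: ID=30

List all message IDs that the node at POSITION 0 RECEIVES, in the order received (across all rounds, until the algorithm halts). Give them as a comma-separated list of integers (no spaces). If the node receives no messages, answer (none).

Answer: 30,73,77,94

Derivation:
Round 1: pos1(id94) recv 68: drop; pos2(id25) recv 94: fwd; pos3(id77) recv 25: drop; pos4(id73) recv 77: fwd; pos5(id30) recv 73: fwd; pos0(id68) recv 30: drop
Round 2: pos3(id77) recv 94: fwd; pos5(id30) recv 77: fwd; pos0(id68) recv 73: fwd
Round 3: pos4(id73) recv 94: fwd; pos0(id68) recv 77: fwd; pos1(id94) recv 73: drop
Round 4: pos5(id30) recv 94: fwd; pos1(id94) recv 77: drop
Round 5: pos0(id68) recv 94: fwd
Round 6: pos1(id94) recv 94: ELECTED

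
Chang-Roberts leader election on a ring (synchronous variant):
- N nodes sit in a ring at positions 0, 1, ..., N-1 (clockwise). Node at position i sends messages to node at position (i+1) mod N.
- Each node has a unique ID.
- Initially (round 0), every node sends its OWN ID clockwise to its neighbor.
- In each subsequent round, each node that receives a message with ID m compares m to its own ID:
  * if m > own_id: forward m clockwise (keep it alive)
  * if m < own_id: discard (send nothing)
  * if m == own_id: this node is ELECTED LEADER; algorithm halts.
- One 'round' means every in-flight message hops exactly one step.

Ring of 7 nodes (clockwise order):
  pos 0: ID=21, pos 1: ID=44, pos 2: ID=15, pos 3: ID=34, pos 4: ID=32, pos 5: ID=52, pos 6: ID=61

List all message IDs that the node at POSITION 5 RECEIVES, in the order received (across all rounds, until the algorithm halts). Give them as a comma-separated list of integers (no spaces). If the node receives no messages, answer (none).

Round 1: pos1(id44) recv 21: drop; pos2(id15) recv 44: fwd; pos3(id34) recv 15: drop; pos4(id32) recv 34: fwd; pos5(id52) recv 32: drop; pos6(id61) recv 52: drop; pos0(id21) recv 61: fwd
Round 2: pos3(id34) recv 44: fwd; pos5(id52) recv 34: drop; pos1(id44) recv 61: fwd
Round 3: pos4(id32) recv 44: fwd; pos2(id15) recv 61: fwd
Round 4: pos5(id52) recv 44: drop; pos3(id34) recv 61: fwd
Round 5: pos4(id32) recv 61: fwd
Round 6: pos5(id52) recv 61: fwd
Round 7: pos6(id61) recv 61: ELECTED

Answer: 32,34,44,61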